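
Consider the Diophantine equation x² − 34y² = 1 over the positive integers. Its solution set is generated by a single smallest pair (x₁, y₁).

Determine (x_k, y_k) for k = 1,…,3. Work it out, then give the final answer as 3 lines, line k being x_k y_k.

35 6
2449 420
171395 29394

d=34: √d = [5; 1,4,1,10] (ℓ=4, even), read p_3/q_3
i=0: a=5 ⇒ p=5, q=1
…
i=2: a=4 ⇒ p=29, q=5
i=3: a=1 ⇒ p=35, q=6
fundamental: x₁=35, y₁=6  (since 1225 − 34·36 = 1)
(35+6√34)^2 = 2449 + 420√34
(35+6√34)^3 = 171395 + 29394√34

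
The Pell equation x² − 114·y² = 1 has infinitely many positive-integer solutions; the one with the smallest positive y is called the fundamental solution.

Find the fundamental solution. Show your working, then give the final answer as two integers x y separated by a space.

1025 96

√114 = [10; 1,2,10,2,1,20, …], period ℓ=6 (even) → k=5
k=0  a_k=10  p_k/q_k = 10/1
k=1  a_k=1  p_k/q_k = 11/1
k=2  a_k=2  p_k/q_k = 32/3
…
k=4  a_k=2  p_k/q_k = 694/65
k=5  a_k=1  p_k/q_k = 1025/96
fundamental: x₁=1025, y₁=96  (since 1050625 − 114·9216 = 1)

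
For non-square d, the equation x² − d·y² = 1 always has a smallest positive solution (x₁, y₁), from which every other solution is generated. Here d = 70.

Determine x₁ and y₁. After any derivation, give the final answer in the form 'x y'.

251 30

[8; 2,1,2,1,2,16] for √70; ℓ=6 ⇒ convergent index 5
i=0: a=8 ⇒ p=8, q=1
i=1: a=2 ⇒ p=17, q=2
i=2: a=1 ⇒ p=25, q=3
i=3: a=2 ⇒ p=67, q=8
i=4: a=1 ⇒ p=92, q=11
i=5: a=2 ⇒ p=251, q=30
fundamental: x₁=251, y₁=30  (since 63001 − 70·900 = 1)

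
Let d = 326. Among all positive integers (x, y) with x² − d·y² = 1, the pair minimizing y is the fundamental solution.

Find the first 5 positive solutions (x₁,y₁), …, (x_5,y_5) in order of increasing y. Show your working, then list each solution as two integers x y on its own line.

√326 → a₀=18, period (18,36); ℓ=2 even so k=1
step 0: (18, 1)  from 18·(1,0) + (0,1)
step 1: (325, 18)  from 18·(18,1) + (1,0)
(x₁, y₁) = (325, 18);  325² − 326·18² = 1 ✓
(325+18√326)^2 = 211249 + 11700√326
(325+18√326)^3 = 137311525 + 7604982√326
(325+18√326)^4 = 89252280001 + 4943226600√326
(325+18√326)^5 = 58013844689125 + 3213089685018√326

325 18
211249 11700
137311525 7604982
89252280001 4943226600
58013844689125 3213089685018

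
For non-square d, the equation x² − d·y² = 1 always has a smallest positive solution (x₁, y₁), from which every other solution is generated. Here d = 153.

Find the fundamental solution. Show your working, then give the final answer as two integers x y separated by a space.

2177 176

√153 = [12; 2,1,2,2,2,1,2,24, …], period ℓ=8 (even) → k=7
a_0=12:  p_0=12·1+0=12,  q_0=12·0+1=1
…
a_5=2:  p_5=2·235+99=569,  q_5=2·19+8=46
a_6=1:  p_6=1·569+235=804,  q_6=1·46+19=65
a_7=2:  p_7=2·804+569=2177,  q_7=2·65+46=176
→ (2177, 176).  Check: 2177²=4739329, 153·176²=4739328, difference 1.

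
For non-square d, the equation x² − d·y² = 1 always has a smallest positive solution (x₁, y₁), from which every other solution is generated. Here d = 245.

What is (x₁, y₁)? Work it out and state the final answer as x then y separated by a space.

[15; 1,1,1,7,6,7,1,1,1,30] for √245; ℓ=10 ⇒ convergent index 9
k=0  a_k=15  p_k/q_k = 15/1
k=1  a_k=1  p_k/q_k = 16/1
k=2  a_k=1  p_k/q_k = 31/2
k=3  a_k=1  p_k/q_k = 47/3
k=4  a_k=7  p_k/q_k = 360/23
k=5  a_k=6  p_k/q_k = 2207/141
k=6  a_k=7  p_k/q_k = 15809/1010
k=7  a_k=1  p_k/q_k = 18016/1151
k=8  a_k=1  p_k/q_k = 33825/2161
k=9  a_k=1  p_k/q_k = 51841/3312
(x₁, y₁) = (51841, 3312);  51841² − 245·3312² = 1 ✓

51841 3312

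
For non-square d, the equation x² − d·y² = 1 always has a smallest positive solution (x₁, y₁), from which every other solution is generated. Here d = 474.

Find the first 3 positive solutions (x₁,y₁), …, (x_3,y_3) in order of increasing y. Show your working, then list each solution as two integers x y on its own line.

[21; 1,3,2,1,1,…,3,1,42] for √474; ℓ=14 ⇒ convergent index 13
k=0  a_k=21  p_k/q_k = 21/1
k=1  a_k=1  p_k/q_k = 22/1
k=2  a_k=3  p_k/q_k = 87/4
k=3  a_k=2  p_k/q_k = 196/9
k=4  a_k=1  p_k/q_k = 283/13
k=5  a_k=1  p_k/q_k = 479/22
k=6  a_k=1  p_k/q_k = 762/35
k=7  a_k=6  p_k/q_k = 5051/232
k=8  a_k=1  p_k/q_k = 5813/267
k=9  a_k=1  p_k/q_k = 10864/499
k=10  a_k=1  p_k/q_k = 16677/766
k=11  a_k=2  p_k/q_k = 44218/2031
k=12  a_k=3  p_k/q_k = 149331/6859
k=13  a_k=1  p_k/q_k = 193549/8890
→ (193549, 8890).  Check: 193549²=37461215401, 474·8890²=37461215400, difference 1.
n=2: (193549,8890)∘(193549,8890) = (193549·193549+474·8890·8890, 193549·8890+8890·193549) = (74922430801,3441301220)
n=3: (74922430801,3441301220)∘(193549,8890) = (193549·74922430801+474·8890·3441301220, 193549·3441301220+8890·74922430801) = (29002323118011949,1332120819650670)

193549 8890
74922430801 3441301220
29002323118011949 1332120819650670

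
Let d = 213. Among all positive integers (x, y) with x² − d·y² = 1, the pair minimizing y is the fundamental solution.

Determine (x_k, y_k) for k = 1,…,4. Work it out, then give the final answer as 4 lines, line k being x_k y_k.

[14; 1,1,2,6,1,8,1,6,2,1,1,28] for √213; ℓ=12 ⇒ convergent index 11
step 0: (14, 1)  from 14·(1,0) + (0,1)
step 1: (15, 1)  from 1·(14,1) + (1,0)
…
step 3: (73, 5)  from 2·(29,2) + (15,1)
…
step 6: (4787, 328)  from 8·(540,37) + (467,32)
step 7: (5327, 365)  from 1·(4787,328) + (540,37)
step 8: (36749, 2518)  from 6·(5327,365) + (4787,328)
step 9: (78825, 5401)  from 2·(36749,2518) + (5327,365)
step 10: (115574, 7919)  from 1·(78825,5401) + (36749,2518)
step 11: (194399, 13320)  from 1·(115574,7919) + (78825,5401)
fundamental: x₁=194399, y₁=13320  (since 37790971201 − 213·177422400 = 1)
(x_2, y_2) = (194399·194399 + 213·13320·13320, 194399·13320 + 13320·194399) = (75581942401, 5178789360)
(x_3, y_3) = (194399·75581942401 + 213·13320·5178789360, 194399·5178789360 + 13320·75581942401) = (29386108041429599, 2013502945575960)
(x_4, y_4) = (194399·29386108041429599 + 213·13320·2013502945575960, 194399·2013502945575960 + 13320·29386108041429599) = (11425260034216163289601, 782845918228863306720)

194399 13320
75581942401 5178789360
29386108041429599 2013502945575960
11425260034216163289601 782845918228863306720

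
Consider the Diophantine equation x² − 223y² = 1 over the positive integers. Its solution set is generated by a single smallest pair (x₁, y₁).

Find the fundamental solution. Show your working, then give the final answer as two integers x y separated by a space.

[14; 1,13,1,28] for √223; ℓ=4 ⇒ convergent index 3
i=0: a=14 ⇒ p=14, q=1
i=1: a=1 ⇒ p=15, q=1
i=2: a=13 ⇒ p=209, q=14
i=3: a=1 ⇒ p=224, q=15
→ (224, 15).  Check: 224²=50176, 223·15²=50175, difference 1.

224 15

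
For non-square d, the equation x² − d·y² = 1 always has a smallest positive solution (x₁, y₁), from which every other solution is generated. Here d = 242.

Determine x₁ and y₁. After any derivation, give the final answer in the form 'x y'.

[15; 1,1,3,1,14,1,3,1,1,30] for √242; ℓ=10 ⇒ convergent index 9
a_0=15:  p_0=15·1+0=15,  q_0=15·0+1=1
a_1=1:  p_1=1·15+1=16,  q_1=1·1+0=1
…
a_4=1:  p_4=1·109+31=140,  q_4=1·7+2=9
a_5=14:  p_5=14·140+109=2069,  q_5=14·9+7=133
a_6=1:  p_6=1·2069+140=2209,  q_6=1·133+9=142
a_7=3:  p_7=3·2209+2069=8696,  q_7=3·142+133=559
a_8=1:  p_8=1·8696+2209=10905,  q_8=1·559+142=701
a_9=1:  p_9=1·10905+8696=19601,  q_9=1·701+559=1260
→ (19601, 1260).  Check: 19601²=384199201, 242·1260²=384199200, difference 1.

19601 1260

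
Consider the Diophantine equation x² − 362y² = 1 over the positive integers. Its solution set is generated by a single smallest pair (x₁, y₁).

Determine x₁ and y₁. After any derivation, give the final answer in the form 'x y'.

[19; 38] for √362; ℓ=1 ⇒ convergent index 1
i=0: a=19 ⇒ p=19, q=1
i=1: a=38 ⇒ p=723, q=38
→ (723, 38).  Check: 723²=522729, 362·38²=522728, difference 1.

723 38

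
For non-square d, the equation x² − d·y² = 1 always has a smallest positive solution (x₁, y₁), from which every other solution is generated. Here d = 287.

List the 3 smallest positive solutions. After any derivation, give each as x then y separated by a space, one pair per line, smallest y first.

[16; 1,15,1,32] for √287; ℓ=4 ⇒ convergent index 3
a_0=16:  p_0=16·1+0=16,  q_0=16·0+1=1
a_1=1:  p_1=1·16+1=17,  q_1=1·1+0=1
a_2=15:  p_2=15·17+16=271,  q_2=15·1+1=16
a_3=1:  p_3=1·271+17=288,  q_3=1·16+1=17
(x₁, y₁) = (288, 17);  288² − 287·17² = 1 ✓
n=2: (288,17)∘(288,17) = (288·288+287·17·17, 288·17+17·288) = (165887,9792)
n=3: (165887,9792)∘(288,17) = (288·165887+287·17·9792, 288·9792+17·165887) = (95550624,5640175)

288 17
165887 9792
95550624 5640175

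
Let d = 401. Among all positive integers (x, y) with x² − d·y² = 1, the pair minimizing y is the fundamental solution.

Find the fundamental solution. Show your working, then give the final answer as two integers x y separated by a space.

801 40

d=401: √d = [20; 40] (ℓ=1, odd), read p_1/q_1
step 0: (20, 1)  from 20·(1,0) + (0,1)
step 1: (801, 40)  from 40·(20,1) + (1,0)
(x₁, y₁) = (801, 40);  801² − 401·40² = 1 ✓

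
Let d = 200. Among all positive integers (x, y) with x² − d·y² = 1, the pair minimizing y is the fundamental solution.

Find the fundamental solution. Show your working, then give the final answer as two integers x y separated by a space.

√200 → a₀=14, period (7,28); ℓ=2 even so k=1
i=0: a=14 ⇒ p=14, q=1
i=1: a=7 ⇒ p=99, q=7
(x₁, y₁) = (99, 7);  99² − 200·7² = 1 ✓

99 7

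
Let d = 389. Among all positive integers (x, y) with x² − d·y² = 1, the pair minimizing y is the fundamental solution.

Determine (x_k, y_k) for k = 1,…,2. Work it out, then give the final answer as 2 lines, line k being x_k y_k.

[19; 1,2,1,1,1,1,2,1,38] for √389; ℓ=9 ⇒ convergent index 17
a_0=19:  p_0=19·1+0=19,  q_0=19·0+1=1
a_1=1:  p_1=1·19+1=20,  q_1=1·1+0=1
…
a_7=2:  p_7=2·355+217=927,  q_7=2·18+11=47
…
a_15=1:  p_15=1·556329+353911=910240,  q_15=1·28207+17944=46151
a_16=2:  p_16=2·910240+556329=2376809,  q_16=2·46151+28207=120509
a_17=1:  p_17=1·2376809+910240=3287049,  q_17=1·120509+46151=166660
fundamental: x₁=3287049, y₁=166660  (since 10804691128401 − 389·27775555600 = 1)
(3287049+166660√389)^2 = 21609382256801 + 1095639172680√389

3287049 166660
21609382256801 1095639172680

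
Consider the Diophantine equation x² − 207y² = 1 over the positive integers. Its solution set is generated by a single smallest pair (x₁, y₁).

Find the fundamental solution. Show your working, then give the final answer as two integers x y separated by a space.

1151 80

d=207: √d = [14; 2,1,1,2,1,1,2,28] (ℓ=8, even), read p_7/q_7
k=0  a_k=14  p_k/q_k = 14/1
k=1  a_k=2  p_k/q_k = 29/2
…
k=6  a_k=1  p_k/q_k = 446/31
k=7  a_k=2  p_k/q_k = 1151/80
fundamental: x₁=1151, y₁=80  (since 1324801 − 207·6400 = 1)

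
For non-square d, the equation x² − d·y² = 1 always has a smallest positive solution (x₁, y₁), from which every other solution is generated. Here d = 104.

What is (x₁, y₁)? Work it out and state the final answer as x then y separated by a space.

d=104: √d = [10; 5,20] (ℓ=2, even), read p_1/q_1
i=0: a=10 ⇒ p=10, q=1
i=1: a=5 ⇒ p=51, q=5
(x₁, y₁) = (51, 5);  51² − 104·5² = 1 ✓

51 5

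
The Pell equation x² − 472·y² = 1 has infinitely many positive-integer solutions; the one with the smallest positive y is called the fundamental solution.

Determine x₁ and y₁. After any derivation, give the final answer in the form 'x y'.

√472 → a₀=21, period (1,2,1,1,1,…,2,1,42); ℓ=14 even so k=13
k=0  a_k=21  p_k/q_k = 21/1
k=1  a_k=1  p_k/q_k = 22/1
k=2  a_k=2  p_k/q_k = 65/3
…
k=5  a_k=1  p_k/q_k = 239/11
k=6  a_k=4  p_k/q_k = 1108/51
…
k=12  a_k=2  p_k/q_k = 222687/10250
k=13  a_k=1  p_k/q_k = 306917/14127
fundamental: x₁=306917, y₁=14127  (since 94198044889 − 472·199572129 = 1)

306917 14127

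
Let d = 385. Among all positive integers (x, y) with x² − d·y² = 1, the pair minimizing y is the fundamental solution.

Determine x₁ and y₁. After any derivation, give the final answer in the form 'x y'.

d=385: √d = [19; 1,1,1,1,1,…,1,1,38] (ℓ=16, even), read p_15/q_15
a_0=19:  p_0=19·1+0=19,  q_0=19·0+1=1
a_1=1:  p_1=1·19+1=20,  q_1=1·1+0=1
…
a_3=1:  p_3=1·39+20=59,  q_3=1·2+1=3
a_4=1:  p_4=1·59+39=98,  q_4=1·3+2=5
a_5=1:  p_5=1·98+59=157,  q_5=1·5+3=8
…
a_7=1:  p_7=1·569+157=726,  q_7=1·29+8=37
a_8=2:  p_8=2·726+569=2021,  q_8=2·37+29=103
a_9=1:  p_9=1·2021+726=2747,  q_9=1·103+37=140
a_10=3:  p_10=3·2747+2021=10262,  q_10=3·140+103=523
a_11=1:  p_11=1·10262+2747=13009,  q_11=1·523+140=663
a_12=1:  p_12=1·13009+10262=23271,  q_12=1·663+523=1186
a_13=1:  p_13=1·23271+13009=36280,  q_13=1·1186+663=1849
a_14=1:  p_14=1·36280+23271=59551,  q_14=1·1849+1186=3035
a_15=1:  p_15=1·59551+36280=95831,  q_15=1·3035+1849=4884
(x₁, y₁) = (95831, 4884);  95831² − 385·4884² = 1 ✓

95831 4884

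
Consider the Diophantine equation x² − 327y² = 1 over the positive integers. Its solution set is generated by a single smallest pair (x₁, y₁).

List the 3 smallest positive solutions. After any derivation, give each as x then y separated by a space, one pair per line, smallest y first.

217 12
94177 5208
40872601 2260260

√327 → a₀=18, period (12,36); ℓ=2 even so k=1
i=0: a=18 ⇒ p=18, q=1
i=1: a=12 ⇒ p=217, q=12
fundamental: x₁=217, y₁=12  (since 47089 − 327·144 = 1)
(217+12√327)^2 = 94177 + 5208√327
(217+12√327)^3 = 40872601 + 2260260√327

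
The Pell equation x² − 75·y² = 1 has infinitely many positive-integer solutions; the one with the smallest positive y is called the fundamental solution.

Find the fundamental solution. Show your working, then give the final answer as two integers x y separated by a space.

26 3

√75 → a₀=8, period (1,1,1,16); ℓ=4 even so k=3
k=0  a_k=8  p_k/q_k = 8/1
k=1  a_k=1  p_k/q_k = 9/1
k=2  a_k=1  p_k/q_k = 17/2
k=3  a_k=1  p_k/q_k = 26/3
→ (26, 3).  Check: 26²=676, 75·3²=675, difference 1.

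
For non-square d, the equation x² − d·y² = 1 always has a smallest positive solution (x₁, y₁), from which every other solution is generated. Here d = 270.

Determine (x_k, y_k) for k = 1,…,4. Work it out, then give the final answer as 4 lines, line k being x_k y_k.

√270 → a₀=16, period (2,3,6,3,2,32); ℓ=6 even so k=5
i=0: a=16 ⇒ p=16, q=1
i=1: a=2 ⇒ p=33, q=2
…
i=3: a=6 ⇒ p=723, q=44
i=4: a=3 ⇒ p=2284, q=139
i=5: a=2 ⇒ p=5291, q=322
→ (5291, 322).  Check: 5291²=27994681, 270·322²=27994680, difference 1.
n=2: (5291,322)∘(5291,322) = (5291·5291+270·322·322, 5291·322+322·5291) = (55989361,3407404)
n=3: (55989361,3407404)∘(5291,322) = (5291·55989361+270·322·3407404, 5291·3407404+322·55989361) = (592479412811,36057148806)
n=4: (592479412811,36057148806)∘(5291,322) = (5291·592479412811+270·322·36057148806, 5291·36057148806+322·592479412811) = (6269617090376641,381556745257688)

5291 322
55989361 3407404
592479412811 36057148806
6269617090376641 381556745257688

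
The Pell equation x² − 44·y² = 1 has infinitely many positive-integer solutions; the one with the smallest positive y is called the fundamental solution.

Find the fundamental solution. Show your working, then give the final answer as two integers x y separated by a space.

d=44: √d = [6; 1,1,1,2,1,1,1,12] (ℓ=8, even), read p_7/q_7
step 0: (6, 1)  from 6·(1,0) + (0,1)
step 1: (7, 1)  from 1·(6,1) + (1,0)
step 2: (13, 2)  from 1·(7,1) + (6,1)
step 3: (20, 3)  from 1·(13,2) + (7,1)
…
step 6: (126, 19)  from 1·(73,11) + (53,8)
step 7: (199, 30)  from 1·(126,19) + (73,11)
fundamental: x₁=199, y₁=30  (since 39601 − 44·900 = 1)

199 30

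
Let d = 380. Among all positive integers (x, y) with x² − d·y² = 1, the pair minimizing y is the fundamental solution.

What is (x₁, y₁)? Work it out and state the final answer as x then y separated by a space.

√380 = [19; 2,38, …], period ℓ=2 (even) → k=1
k=0  a_k=19  p_k/q_k = 19/1
k=1  a_k=2  p_k/q_k = 39/2
→ (39, 2).  Check: 39²=1521, 380·2²=1520, difference 1.

39 2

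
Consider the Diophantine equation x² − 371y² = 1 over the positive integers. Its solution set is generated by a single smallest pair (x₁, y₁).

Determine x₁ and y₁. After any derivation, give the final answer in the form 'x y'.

[19; 3,1,4,1,3,38] for √371; ℓ=6 ⇒ convergent index 5
a_0=19:  p_0=19·1+0=19,  q_0=19·0+1=1
a_1=3:  p_1=3·19+1=58,  q_1=3·1+0=3
a_2=1:  p_2=1·58+19=77,  q_2=1·3+1=4
…
a_4=1:  p_4=1·366+77=443,  q_4=1·19+4=23
a_5=3:  p_5=3·443+366=1695,  q_5=3·23+19=88
fundamental: x₁=1695, y₁=88  (since 2873025 − 371·7744 = 1)

1695 88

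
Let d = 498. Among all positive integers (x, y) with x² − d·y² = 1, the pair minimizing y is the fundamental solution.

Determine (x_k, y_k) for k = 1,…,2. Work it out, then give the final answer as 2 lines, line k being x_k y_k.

√498 = [22; 3,6,22,6,3,44, …], period ℓ=6 (even) → k=5
a_0=22:  p_0=22·1+0=22,  q_0=22·0+1=1
…
a_2=6:  p_2=6·67+22=424,  q_2=6·3+1=19
…
a_4=6:  p_4=6·9395+424=56794,  q_4=6·421+19=2545
a_5=3:  p_5=3·56794+9395=179777,  q_5=3·2545+421=8056
(x₁, y₁) = (179777, 8056);  179777² − 498·8056² = 1 ✓
(x_2, y_2) = (179777·179777 + 498·8056·8056, 179777·8056 + 8056·179777) = (64639539457, 2896567024)

179777 8056
64639539457 2896567024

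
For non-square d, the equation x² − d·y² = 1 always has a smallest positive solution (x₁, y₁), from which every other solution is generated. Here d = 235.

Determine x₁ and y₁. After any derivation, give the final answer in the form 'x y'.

46 3

√235 = [15; 3,30, …], period ℓ=2 (even) → k=1
a_0=15:  p_0=15·1+0=15,  q_0=15·0+1=1
a_1=3:  p_1=3·15+1=46,  q_1=3·1+0=3
fundamental: x₁=46, y₁=3  (since 2116 − 235·9 = 1)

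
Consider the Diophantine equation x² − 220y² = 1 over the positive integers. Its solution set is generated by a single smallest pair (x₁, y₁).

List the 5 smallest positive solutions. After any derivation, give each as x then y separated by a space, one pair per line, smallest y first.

89 6
15841 1068
2819609 190098
501874561 33836376
89330852249 6022684830

[14; 1,4,1,28] for √220; ℓ=4 ⇒ convergent index 3
step 0: (14, 1)  from 14·(1,0) + (0,1)
…
step 2: (74, 5)  from 4·(15,1) + (14,1)
step 3: (89, 6)  from 1·(74,5) + (15,1)
→ (89, 6).  Check: 89²=7921, 220·6²=7920, difference 1.
(89+6√220)^2 = 15841 + 1068√220
(89+6√220)^3 = 2819609 + 190098√220
(89+6√220)^4 = 501874561 + 33836376√220
(89+6√220)^5 = 89330852249 + 6022684830√220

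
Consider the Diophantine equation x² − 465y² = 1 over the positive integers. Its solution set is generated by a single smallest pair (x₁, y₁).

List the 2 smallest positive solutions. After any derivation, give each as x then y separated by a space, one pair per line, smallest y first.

15871 736
503777281 23362112

d=465: √d = [21; 1,1,3,2,2,2,3,1,1,42] (ℓ=10, even), read p_9/q_9
step 0: (21, 1)  from 21·(1,0) + (0,1)
…
step 2: (43, 2)  from 1·(22,1) + (21,1)
step 3: (151, 7)  from 3·(43,2) + (22,1)
step 4: (345, 16)  from 2·(151,7) + (43,2)
…
step 8: (8949, 415)  from 1·(6922,321) + (2027,94)
step 9: (15871, 736)  from 1·(8949,415) + (6922,321)
fundamental: x₁=15871, y₁=736  (since 251888641 − 465·541696 = 1)
n=2: (15871,736)∘(15871,736) = (15871·15871+465·736·736, 15871·736+736·15871) = (503777281,23362112)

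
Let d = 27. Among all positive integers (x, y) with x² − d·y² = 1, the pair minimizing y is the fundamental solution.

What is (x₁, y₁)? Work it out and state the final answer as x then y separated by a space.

26 5

√27 → a₀=5, period (5,10); ℓ=2 even so k=1
i=0: a=5 ⇒ p=5, q=1
i=1: a=5 ⇒ p=26, q=5
→ (26, 5).  Check: 26²=676, 27·5²=675, difference 1.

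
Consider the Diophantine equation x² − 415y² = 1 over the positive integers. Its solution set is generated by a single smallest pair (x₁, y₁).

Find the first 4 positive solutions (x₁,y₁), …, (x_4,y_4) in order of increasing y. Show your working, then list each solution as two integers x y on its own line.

18412804 903849
678062702284831 33284788965192
24970071273761872339444 1225732590794885332887
919538056459614718055705397121 45138347901436822389057205104

[20; 2,1,2,4,6,…,1,2,40] for √415; ℓ=16 ⇒ convergent index 15
step 0: (20, 1)  from 20·(1,0) + (0,1)
step 1: (41, 2)  from 2·(20,1) + (1,0)
step 2: (61, 3)  from 1·(41,2) + (20,1)
step 3: (163, 8)  from 2·(61,3) + (41,2)
step 4: (713, 35)  from 4·(163,8) + (61,3)
step 5: (4441, 218)  from 6·(713,35) + (163,8)
step 6: (5154, 253)  from 1·(4441,218) + (713,35)
…
step 9: (43534, 2137)  from 1·(33939,1666) + (9595,471)
step 10: (77473, 3803)  from 1·(43534,2137) + (33939,1666)
step 11: (508372, 24955)  from 6·(77473,3803) + (43534,2137)
step 12: (2110961, 103623)  from 4·(508372,24955) + (77473,3803)
…
step 14: (6841255, 335824)  from 1·(4730294,232201) + (2110961,103623)
step 15: (18412804, 903849)  from 2·(6841255,335824) + (4730294,232201)
fundamental: x₁=18412804, y₁=903849  (since 339031351142416 − 415·816943014801 = 1)
k=2:  x_2 = 18412804·18412804+415·903849·903849 = 678062702284831,  y_2 = 18412804·903849+903849·18412804 = 33284788965192
k=3:  x_3 = 18412804·678062702284831+415·903849·33284788965192 = 24970071273761872339444,  y_3 = 18412804·33284788965192+903849·678062702284831 = 1225732590794885332887
k=4:  x_4 = 18412804·24970071273761872339444+415·903849·1225732590794885332887 = 919538056459614718055705397121,  y_4 = 18412804·1225732590794885332887+903849·24970071273761872339444 = 45138347901436822389057205104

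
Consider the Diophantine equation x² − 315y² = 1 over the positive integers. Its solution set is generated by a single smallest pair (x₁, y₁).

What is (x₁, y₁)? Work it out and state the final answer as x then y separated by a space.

√315 → a₀=17, period (1,2,1,34); ℓ=4 even so k=3
k=0  a_k=17  p_k/q_k = 17/1
k=1  a_k=1  p_k/q_k = 18/1
k=2  a_k=2  p_k/q_k = 53/3
k=3  a_k=1  p_k/q_k = 71/4
fundamental: x₁=71, y₁=4  (since 5041 − 315·16 = 1)

71 4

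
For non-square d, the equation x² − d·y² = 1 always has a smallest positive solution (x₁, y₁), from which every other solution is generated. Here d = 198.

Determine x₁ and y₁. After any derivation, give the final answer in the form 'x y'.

197 14

√198 → a₀=14, period (14,28); ℓ=2 even so k=1
a_0=14:  p_0=14·1+0=14,  q_0=14·0+1=1
a_1=14:  p_1=14·14+1=197,  q_1=14·1+0=14
fundamental: x₁=197, y₁=14  (since 38809 − 198·196 = 1)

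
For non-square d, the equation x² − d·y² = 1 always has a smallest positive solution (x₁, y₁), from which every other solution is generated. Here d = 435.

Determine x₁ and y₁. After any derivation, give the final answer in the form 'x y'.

146 7

d=435: √d = [20; 1,5,1,40] (ℓ=4, even), read p_3/q_3
step 0: (20, 1)  from 20·(1,0) + (0,1)
…
step 2: (125, 6)  from 5·(21,1) + (20,1)
step 3: (146, 7)  from 1·(125,6) + (21,1)
(x₁, y₁) = (146, 7);  146² − 435·7² = 1 ✓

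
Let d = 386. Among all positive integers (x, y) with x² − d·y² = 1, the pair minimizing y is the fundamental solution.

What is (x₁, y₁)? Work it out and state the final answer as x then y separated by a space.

√386 → a₀=19, period (1,1,1,4,1,18,1,4,1,1,1,38); ℓ=12 even so k=11
a_0=19:  p_0=19·1+0=19,  q_0=19·0+1=1
…
a_3=1:  p_3=1·39+20=59,  q_3=1·2+1=3
a_4=4:  p_4=4·59+39=275,  q_4=4·3+2=14
a_5=1:  p_5=1·275+59=334,  q_5=1·14+3=17
a_6=18:  p_6=18·334+275=6287,  q_6=18·17+14=320
…
a_10=1:  p_10=1·39392+32771=72163,  q_10=1·2005+1668=3673
a_11=1:  p_11=1·72163+39392=111555,  q_11=1·3673+2005=5678
fundamental: x₁=111555, y₁=5678  (since 12444518025 − 386·32239684 = 1)

111555 5678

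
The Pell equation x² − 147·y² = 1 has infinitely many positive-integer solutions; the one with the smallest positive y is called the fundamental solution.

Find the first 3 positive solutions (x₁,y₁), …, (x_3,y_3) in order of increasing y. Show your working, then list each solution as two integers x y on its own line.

d=147: √d = [12; 8,24] (ℓ=2, even), read p_1/q_1
k=0  a_k=12  p_k/q_k = 12/1
k=1  a_k=8  p_k/q_k = 97/8
(x₁, y₁) = (97, 8);  97² − 147·8² = 1 ✓
k=2:  x_2 = 97·97+147·8·8 = 18817,  y_2 = 97·8+8·97 = 1552
k=3:  x_3 = 97·18817+147·8·1552 = 3650401,  y_3 = 97·1552+8·18817 = 301080

97 8
18817 1552
3650401 301080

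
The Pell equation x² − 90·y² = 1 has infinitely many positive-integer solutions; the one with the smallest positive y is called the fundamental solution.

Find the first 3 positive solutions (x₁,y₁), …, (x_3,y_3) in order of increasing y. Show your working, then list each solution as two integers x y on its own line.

√90 → a₀=9, period (2,18); ℓ=2 even so k=1
step 0: (9, 1)  from 9·(1,0) + (0,1)
step 1: (19, 2)  from 2·(9,1) + (1,0)
→ (19, 2).  Check: 19²=361, 90·2²=360, difference 1.
(x_2, y_2) = (19·19 + 90·2·2, 19·2 + 2·19) = (721, 76)
(x_3, y_3) = (19·721 + 90·2·76, 19·76 + 2·721) = (27379, 2886)

19 2
721 76
27379 2886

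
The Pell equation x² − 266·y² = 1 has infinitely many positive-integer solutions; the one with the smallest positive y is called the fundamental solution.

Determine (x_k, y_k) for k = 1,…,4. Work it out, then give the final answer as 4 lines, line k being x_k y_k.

685 42
938449 57540
1285674445 78829758
1761373051201 107996710920

√266 = [16; 3,4,3,32, …], period ℓ=4 (even) → k=3
i=0: a=16 ⇒ p=16, q=1
i=1: a=3 ⇒ p=49, q=3
i=2: a=4 ⇒ p=212, q=13
i=3: a=3 ⇒ p=685, q=42
fundamental: x₁=685, y₁=42  (since 469225 − 266·1764 = 1)
k=2:  x_2 = 685·685+266·42·42 = 938449,  y_2 = 685·42+42·685 = 57540
k=3:  x_3 = 685·938449+266·42·57540 = 1285674445,  y_3 = 685·57540+42·938449 = 78829758
k=4:  x_4 = 685·1285674445+266·42·78829758 = 1761373051201,  y_4 = 685·78829758+42·1285674445 = 107996710920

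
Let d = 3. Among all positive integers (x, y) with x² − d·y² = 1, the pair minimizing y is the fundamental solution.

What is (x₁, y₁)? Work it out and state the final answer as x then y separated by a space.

d=3: √d = [1; 1,2] (ℓ=2, even), read p_1/q_1
a_0=1:  p_0=1·1+0=1,  q_0=1·0+1=1
a_1=1:  p_1=1·1+1=2,  q_1=1·1+0=1
(x₁, y₁) = (2, 1);  2² − 3·1² = 1 ✓

2 1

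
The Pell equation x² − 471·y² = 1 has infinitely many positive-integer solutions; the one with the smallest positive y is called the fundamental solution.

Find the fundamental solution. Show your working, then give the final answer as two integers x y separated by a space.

7838695 361188

√471 = [21; 1,2,2,1,3,…,2,1,42, …], period ℓ=14 (even) → k=13
k=0  a_k=21  p_k/q_k = 21/1
…
k=2  a_k=2  p_k/q_k = 65/3
…
k=5  a_k=3  p_k/q_k = 803/37
k=6  a_k=4  p_k/q_k = 3429/158
k=7  a_k=14  p_k/q_k = 48809/2249
k=8  a_k=4  p_k/q_k = 198665/9154
…
k=10  a_k=1  p_k/q_k = 843469/38865
k=11  a_k=2  p_k/q_k = 2331742/107441
k=12  a_k=2  p_k/q_k = 5506953/253747
k=13  a_k=1  p_k/q_k = 7838695/361188
fundamental: x₁=7838695, y₁=361188  (since 61445139303025 − 471·130456771344 = 1)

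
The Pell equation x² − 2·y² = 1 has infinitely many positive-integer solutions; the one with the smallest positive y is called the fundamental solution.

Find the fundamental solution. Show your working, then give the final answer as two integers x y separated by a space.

√2 → a₀=1, period (2); ℓ=1 odd so k=1
step 0: (1, 1)  from 1·(1,0) + (0,1)
step 1: (3, 2)  from 2·(1,1) + (1,0)
→ (3, 2).  Check: 3²=9, 2·2²=8, difference 1.

3 2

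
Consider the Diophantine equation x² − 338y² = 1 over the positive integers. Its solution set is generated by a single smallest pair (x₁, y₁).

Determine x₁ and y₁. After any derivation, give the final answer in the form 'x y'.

114243 6214

d=338: √d = [18; 2,1,1,2,36] (ℓ=5, odd), read p_9/q_9
k=0  a_k=18  p_k/q_k = 18/1
k=1  a_k=2  p_k/q_k = 37/2
k=2  a_k=1  p_k/q_k = 55/3
k=3  a_k=1  p_k/q_k = 92/5
k=4  a_k=2  p_k/q_k = 239/13
k=5  a_k=36  p_k/q_k = 8696/473
…
k=7  a_k=1  p_k/q_k = 26327/1432
k=8  a_k=1  p_k/q_k = 43958/2391
k=9  a_k=2  p_k/q_k = 114243/6214
(x₁, y₁) = (114243, 6214);  114243² − 338·6214² = 1 ✓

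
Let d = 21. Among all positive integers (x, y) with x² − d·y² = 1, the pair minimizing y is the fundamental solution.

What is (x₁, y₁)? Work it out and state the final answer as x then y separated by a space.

55 12

[4; 1,1,2,1,1,8] for √21; ℓ=6 ⇒ convergent index 5
k=0  a_k=4  p_k/q_k = 4/1
k=1  a_k=1  p_k/q_k = 5/1
k=2  a_k=1  p_k/q_k = 9/2
…
k=4  a_k=1  p_k/q_k = 32/7
k=5  a_k=1  p_k/q_k = 55/12
(x₁, y₁) = (55, 12);  55² − 21·12² = 1 ✓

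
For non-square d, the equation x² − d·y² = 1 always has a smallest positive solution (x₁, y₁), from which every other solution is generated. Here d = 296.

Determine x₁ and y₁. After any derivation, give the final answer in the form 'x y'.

3699 215

√296 → a₀=17, period (4,1,7,1,4,34); ℓ=6 even so k=5
i=0: a=17 ⇒ p=17, q=1
i=1: a=4 ⇒ p=69, q=4
…
i=4: a=1 ⇒ p=757, q=44
i=5: a=4 ⇒ p=3699, q=215
(x₁, y₁) = (3699, 215);  3699² − 296·215² = 1 ✓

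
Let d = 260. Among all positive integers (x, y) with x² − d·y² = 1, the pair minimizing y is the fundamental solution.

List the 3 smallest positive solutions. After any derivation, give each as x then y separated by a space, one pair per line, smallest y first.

129 8
33281 2064
8586369 532504

d=260: √d = [16; 8,32] (ℓ=2, even), read p_1/q_1
i=0: a=16 ⇒ p=16, q=1
i=1: a=8 ⇒ p=129, q=8
fundamental: x₁=129, y₁=8  (since 16641 − 260·64 = 1)
n=2: (129,8)∘(129,8) = (129·129+260·8·8, 129·8+8·129) = (33281,2064)
n=3: (33281,2064)∘(129,8) = (129·33281+260·8·2064, 129·2064+8·33281) = (8586369,532504)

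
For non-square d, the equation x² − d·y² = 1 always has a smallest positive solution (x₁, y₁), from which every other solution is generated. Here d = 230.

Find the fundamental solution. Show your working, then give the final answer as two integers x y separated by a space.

√230 = [15; 6,30, …], period ℓ=2 (even) → k=1
k=0  a_k=15  p_k/q_k = 15/1
k=1  a_k=6  p_k/q_k = 91/6
(x₁, y₁) = (91, 6);  91² − 230·6² = 1 ✓

91 6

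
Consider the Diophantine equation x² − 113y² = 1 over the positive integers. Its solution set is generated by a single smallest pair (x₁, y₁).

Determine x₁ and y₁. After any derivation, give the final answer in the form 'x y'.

1204353 113296

[10; 1,1,1,2,2,1,1,1,20] for √113; ℓ=9 ⇒ convergent index 17
a_0=10:  p_0=10·1+0=10,  q_0=10·0+1=1
a_1=1:  p_1=1·10+1=11,  q_1=1·1+0=1
…
a_3=1:  p_3=1·21+11=32,  q_3=1·2+1=3
…
a_6=1:  p_6=1·202+85=287,  q_6=1·19+8=27
…
a_8=1:  p_8=1·489+287=776,  q_8=1·46+27=73
…
a_10=1:  p_10=1·16009+776=16785,  q_10=1·1506+73=1579
a_11=1:  p_11=1·16785+16009=32794,  q_11=1·1579+1506=3085
…
a_14=2:  p_14=2·131952+49579=313483,  q_14=2·12413+4664=29490
…
a_16=1:  p_16=1·445435+313483=758918,  q_16=1·41903+29490=71393
a_17=1:  p_17=1·758918+445435=1204353,  q_17=1·71393+41903=113296
→ (1204353, 113296).  Check: 1204353²=1450466148609, 113·113296²=1450466148608, difference 1.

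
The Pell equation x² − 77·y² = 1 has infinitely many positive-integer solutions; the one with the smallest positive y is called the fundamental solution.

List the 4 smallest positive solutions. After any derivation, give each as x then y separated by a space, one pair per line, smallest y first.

351 40
246401 28080
172973151 19712120
121426905601 13837880160

[8; 1,3,2,3,1,16] for √77; ℓ=6 ⇒ convergent index 5
i=0: a=8 ⇒ p=8, q=1
i=1: a=1 ⇒ p=9, q=1
i=2: a=3 ⇒ p=35, q=4
…
i=4: a=3 ⇒ p=272, q=31
i=5: a=1 ⇒ p=351, q=40
fundamental: x₁=351, y₁=40  (since 123201 − 77·1600 = 1)
k=2:  x_2 = 351·351+77·40·40 = 246401,  y_2 = 351·40+40·351 = 28080
k=3:  x_3 = 351·246401+77·40·28080 = 172973151,  y_3 = 351·28080+40·246401 = 19712120
k=4:  x_4 = 351·172973151+77·40·19712120 = 121426905601,  y_4 = 351·19712120+40·172973151 = 13837880160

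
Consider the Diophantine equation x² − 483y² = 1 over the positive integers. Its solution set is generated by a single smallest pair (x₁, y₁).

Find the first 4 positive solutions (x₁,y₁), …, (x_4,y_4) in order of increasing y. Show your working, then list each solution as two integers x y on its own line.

22 1
967 44
42526 1935
1870177 85096

d=483: √d = [21; 1,42] (ℓ=2, even), read p_1/q_1
k=0  a_k=21  p_k/q_k = 21/1
k=1  a_k=1  p_k/q_k = 22/1
(x₁, y₁) = (22, 1);  22² − 483·1² = 1 ✓
(22+1√483)^2 = 967 + 44√483
(22+1√483)^3 = 42526 + 1935√483
(22+1√483)^4 = 1870177 + 85096√483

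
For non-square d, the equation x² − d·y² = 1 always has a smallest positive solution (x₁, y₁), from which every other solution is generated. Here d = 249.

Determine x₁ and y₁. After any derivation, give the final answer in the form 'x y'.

8553815 542076

d=249: √d = [15; 1,3,1,1,5,…,3,1,30] (ℓ=16, even), read p_15/q_15
k=0  a_k=15  p_k/q_k = 15/1
…
k=2  a_k=3  p_k/q_k = 63/4
…
k=6  a_k=1  p_k/q_k = 931/59
k=7  a_k=3  p_k/q_k = 3582/227
k=8  a_k=10  p_k/q_k = 36751/2329
k=9  a_k=3  p_k/q_k = 113835/7214
…
k=12  a_k=1  p_k/q_k = 1017351/64472
…
k=14  a_k=3  p_k/q_k = 6669699/422675
k=15  a_k=1  p_k/q_k = 8553815/542076
fundamental: x₁=8553815, y₁=542076  (since 73167751054225 − 249·293846389776 = 1)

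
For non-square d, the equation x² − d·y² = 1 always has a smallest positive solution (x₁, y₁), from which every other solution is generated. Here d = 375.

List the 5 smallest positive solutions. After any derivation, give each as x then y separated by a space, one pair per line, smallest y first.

15124 781
457470751 23623688
13837575261124 714569313843
418558976041008001 21614292581499376
12660571893450834753124 653789121290623811405

√375 → a₀=19, period (2,1,2,1,5,1,2,1,2,38); ℓ=10 even so k=9
k=0  a_k=19  p_k/q_k = 19/1
k=1  a_k=2  p_k/q_k = 39/2
k=2  a_k=1  p_k/q_k = 58/3
…
k=4  a_k=1  p_k/q_k = 213/11
…
k=6  a_k=1  p_k/q_k = 1433/74
…
k=8  a_k=1  p_k/q_k = 5519/285
k=9  a_k=2  p_k/q_k = 15124/781
→ (15124, 781).  Check: 15124²=228735376, 375·781²=228735375, difference 1.
(x_2, y_2) = (15124·15124 + 375·781·781, 15124·781 + 781·15124) = (457470751, 23623688)
(x_3, y_3) = (15124·457470751 + 375·781·23623688, 15124·23623688 + 781·457470751) = (13837575261124, 714569313843)
(x_4, y_4) = (15124·13837575261124 + 375·781·714569313843, 15124·714569313843 + 781·13837575261124) = (418558976041008001, 21614292581499376)
(x_5, y_5) = (15124·418558976041008001 + 375·781·21614292581499376, 15124·21614292581499376 + 781·418558976041008001) = (12660571893450834753124, 653789121290623811405)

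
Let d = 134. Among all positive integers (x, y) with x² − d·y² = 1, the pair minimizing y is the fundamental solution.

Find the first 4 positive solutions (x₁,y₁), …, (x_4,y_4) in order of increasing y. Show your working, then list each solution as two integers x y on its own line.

d=134: √d = [11; 1,1,2,1,3,…,1,1,22] (ℓ=14, even), read p_13/q_13
k=0  a_k=11  p_k/q_k = 11/1
…
k=2  a_k=1  p_k/q_k = 23/2
k=3  a_k=2  p_k/q_k = 58/5
k=4  a_k=1  p_k/q_k = 81/7
k=5  a_k=3  p_k/q_k = 301/26
…
k=7  a_k=10  p_k/q_k = 4121/356
…
k=10  a_k=1  p_k/q_k = 22133/1912
k=11  a_k=2  p_k/q_k = 61896/5347
k=12  a_k=1  p_k/q_k = 84029/7259
k=13  a_k=1  p_k/q_k = 145925/12606
→ (145925, 12606).  Check: 145925²=21294105625, 134·12606²=21294105624, difference 1.
k=2:  x_2 = 145925·145925+134·12606·12606 = 42588211249,  y_2 = 145925·12606+12606·145925 = 3679061100
k=3:  x_3 = 145925·42588211249+134·12606·3679061100 = 12429369452874725,  y_3 = 145925·3679061100+12606·42588211249 = 1073733982022394
k=4:  x_4 = 145925·12429369452874725+134·12606·1073733982022394 = 3627511474778900280001,  y_4 = 145925·1073733982022394+12606·12429369452874725 = 313369262649556627800

145925 12606
42588211249 3679061100
12429369452874725 1073733982022394
3627511474778900280001 313369262649556627800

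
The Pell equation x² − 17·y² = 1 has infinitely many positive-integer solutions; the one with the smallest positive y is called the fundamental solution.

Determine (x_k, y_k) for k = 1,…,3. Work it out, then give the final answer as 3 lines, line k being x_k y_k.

√17 = [4; 8, …], period ℓ=1 (odd) → k=1
a_0=4:  p_0=4·1+0=4,  q_0=4·0+1=1
a_1=8:  p_1=8·4+1=33,  q_1=8·1+0=8
(x₁, y₁) = (33, 8);  33² − 17·8² = 1 ✓
k=2:  x_2 = 33·33+17·8·8 = 2177,  y_2 = 33·8+8·33 = 528
k=3:  x_3 = 33·2177+17·8·528 = 143649,  y_3 = 33·528+8·2177 = 34840

33 8
2177 528
143649 34840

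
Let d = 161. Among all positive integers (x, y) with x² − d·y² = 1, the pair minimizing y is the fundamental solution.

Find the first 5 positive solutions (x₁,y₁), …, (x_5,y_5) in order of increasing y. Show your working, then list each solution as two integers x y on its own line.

√161 → a₀=12, period (1,2,4,1,2,1,4,2,1,24); ℓ=10 even so k=9
i=0: a=12 ⇒ p=12, q=1
i=1: a=1 ⇒ p=13, q=1
i=2: a=2 ⇒ p=38, q=3
i=3: a=4 ⇒ p=165, q=13
i=4: a=1 ⇒ p=203, q=16
i=5: a=2 ⇒ p=571, q=45
…
i=8: a=2 ⇒ p=8108, q=639
i=9: a=1 ⇒ p=11775, q=928
fundamental: x₁=11775, y₁=928  (since 138650625 − 161·861184 = 1)
k=2:  x_2 = 11775·11775+161·928·928 = 277301249,  y_2 = 11775·928+928·11775 = 21854400
k=3:  x_3 = 11775·277301249+161·928·21854400 = 6530444402175,  y_3 = 11775·21854400+928·277301249 = 514671119072
k=4:  x_4 = 11775·6530444402175+161·928·514671119072 = 153791965393920001,  y_4 = 11775·514671119072+928·6530444402175 = 12120504832291200
k=5:  x_5 = 11775·153791965393920001+161·928·12120504832291200 = 3621800778496371621375,  y_5 = 11775·12120504832291200+928·153791965393920001 = 285437888285786640928

11775 928
277301249 21854400
6530444402175 514671119072
153791965393920001 12120504832291200
3621800778496371621375 285437888285786640928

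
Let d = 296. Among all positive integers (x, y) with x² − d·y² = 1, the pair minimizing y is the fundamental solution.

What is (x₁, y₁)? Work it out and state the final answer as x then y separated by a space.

√296 = [17; 4,1,7,1,4,34, …], period ℓ=6 (even) → k=5
k=0  a_k=17  p_k/q_k = 17/1
k=1  a_k=4  p_k/q_k = 69/4
…
k=3  a_k=7  p_k/q_k = 671/39
k=4  a_k=1  p_k/q_k = 757/44
k=5  a_k=4  p_k/q_k = 3699/215
→ (3699, 215).  Check: 3699²=13682601, 296·215²=13682600, difference 1.

3699 215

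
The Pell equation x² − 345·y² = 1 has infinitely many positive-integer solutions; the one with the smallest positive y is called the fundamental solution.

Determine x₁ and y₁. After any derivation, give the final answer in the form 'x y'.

[18; 1,1,2,1,6,1,2,1,1,36] for √345; ℓ=10 ⇒ convergent index 9
a_0=18:  p_0=18·1+0=18,  q_0=18·0+1=1
…
a_2=1:  p_2=1·19+18=37,  q_2=1·1+1=2
a_3=2:  p_3=2·37+19=93,  q_3=2·2+1=5
a_4=1:  p_4=1·93+37=130,  q_4=1·5+2=7
a_5=6:  p_5=6·130+93=873,  q_5=6·7+5=47
a_6=1:  p_6=1·873+130=1003,  q_6=1·47+7=54
a_7=2:  p_7=2·1003+873=2879,  q_7=2·54+47=155
a_8=1:  p_8=1·2879+1003=3882,  q_8=1·155+54=209
a_9=1:  p_9=1·3882+2879=6761,  q_9=1·209+155=364
fundamental: x₁=6761, y₁=364  (since 45711121 − 345·132496 = 1)

6761 364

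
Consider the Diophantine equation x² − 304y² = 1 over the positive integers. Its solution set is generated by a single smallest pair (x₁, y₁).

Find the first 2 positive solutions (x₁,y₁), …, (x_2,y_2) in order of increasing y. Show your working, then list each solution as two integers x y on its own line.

√304 = [17; 2,3,2,1,1,1,1,1,2,3,2,34, …], period ℓ=12 (even) → k=11
step 0: (17, 1)  from 17·(1,0) + (0,1)
…
step 3: (279, 16)  from 2·(122,7) + (35,2)
…
step 5: (680, 39)  from 1·(401,23) + (279,16)
…
step 7: (1761, 101)  from 1·(1081,62) + (680,39)
step 8: (2842, 163)  from 1·(1761,101) + (1081,62)
…
step 10: (25177, 1444)  from 3·(7445,427) + (2842,163)
step 11: (57799, 3315)  from 2·(25177,1444) + (7445,427)
(x₁, y₁) = (57799, 3315);  57799² − 304·3315² = 1 ✓
k=2:  x_2 = 57799·57799+304·3315·3315 = 6681448801,  y_2 = 57799·3315+3315·57799 = 383207370

57799 3315
6681448801 383207370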